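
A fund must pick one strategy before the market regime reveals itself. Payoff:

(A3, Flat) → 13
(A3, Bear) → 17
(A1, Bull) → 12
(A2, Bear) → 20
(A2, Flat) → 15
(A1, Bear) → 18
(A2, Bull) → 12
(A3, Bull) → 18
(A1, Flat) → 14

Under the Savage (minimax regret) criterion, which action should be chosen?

Column bests: Bear=20, Flat=15, Bull=18.
A1 regrets: 2, 1, 6 → max 6
A2 regrets: 0, 0, 6 → max 6
A3 regrets: 3, 2, 0 → max 3
Smallest max regret = 3 → A3.

A3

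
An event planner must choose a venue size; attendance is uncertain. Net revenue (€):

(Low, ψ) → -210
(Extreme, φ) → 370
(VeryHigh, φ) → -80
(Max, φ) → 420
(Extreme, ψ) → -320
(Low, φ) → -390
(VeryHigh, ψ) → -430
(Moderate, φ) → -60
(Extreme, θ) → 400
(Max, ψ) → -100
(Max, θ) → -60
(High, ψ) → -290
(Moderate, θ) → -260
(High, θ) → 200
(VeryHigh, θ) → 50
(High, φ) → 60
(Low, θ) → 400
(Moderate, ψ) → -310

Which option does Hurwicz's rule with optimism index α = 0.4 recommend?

Low: 0.4·400 + 0.6·(-390) = -74
Moderate: 0.4·(-60) + 0.6·(-310) = -210
High: 0.4·200 + 0.6·(-290) = -94
VeryHigh: 0.4·50 + 0.6·(-430) = -238
Extreme: 0.4·400 + 0.6·(-320) = -32
Max: 0.4·420 + 0.6·(-100) = 108
Highest Hurwicz score = 108 → Max.

Max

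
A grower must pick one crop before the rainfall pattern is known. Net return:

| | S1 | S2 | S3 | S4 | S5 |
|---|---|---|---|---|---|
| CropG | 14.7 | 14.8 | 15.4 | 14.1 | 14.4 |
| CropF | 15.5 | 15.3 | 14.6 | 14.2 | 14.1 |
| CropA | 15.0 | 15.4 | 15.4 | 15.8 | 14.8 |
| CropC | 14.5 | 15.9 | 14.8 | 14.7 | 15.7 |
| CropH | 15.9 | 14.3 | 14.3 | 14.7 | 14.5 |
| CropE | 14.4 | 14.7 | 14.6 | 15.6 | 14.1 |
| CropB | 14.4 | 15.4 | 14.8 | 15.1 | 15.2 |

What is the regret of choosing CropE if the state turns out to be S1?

Best payoff under S1 is 15.9.
Regret = 15.9 − 14.4 = 1.5.

1.5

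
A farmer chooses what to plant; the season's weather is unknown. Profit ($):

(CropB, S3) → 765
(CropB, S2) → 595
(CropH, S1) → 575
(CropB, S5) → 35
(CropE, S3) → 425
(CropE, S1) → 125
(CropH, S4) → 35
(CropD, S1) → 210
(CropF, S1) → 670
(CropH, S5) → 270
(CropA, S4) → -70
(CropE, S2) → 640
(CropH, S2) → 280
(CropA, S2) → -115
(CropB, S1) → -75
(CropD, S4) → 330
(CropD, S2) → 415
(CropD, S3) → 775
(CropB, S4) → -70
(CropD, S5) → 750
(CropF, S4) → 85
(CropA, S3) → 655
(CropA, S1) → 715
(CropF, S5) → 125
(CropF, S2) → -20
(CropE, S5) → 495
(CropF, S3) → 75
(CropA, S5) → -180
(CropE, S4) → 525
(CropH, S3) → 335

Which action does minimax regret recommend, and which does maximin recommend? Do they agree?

Column bests: S1=715, S2=640, S3=775, S4=525, S5=750.
CropH regrets: 140, 360, 440, 490, 480 → max 490
CropB regrets: 790, 45, 10, 595, 715 → max 790
CropE regrets: 590, 0, 350, 0, 255 → max 590
CropD regrets: 505, 225, 0, 195, 0 → max 505
CropF regrets: 45, 660, 700, 440, 625 → max 700
CropA regrets: 0, 755, 120, 595, 930 → max 930
Smallest max regret = 490 → CropH.
Row minima: CropH=35, CropB=-75, CropE=125, CropD=210, CropF=-20, CropA=-180
Best worst-case = 210 → CropD.

minimax regret → CropH; maximin → CropD (disagree)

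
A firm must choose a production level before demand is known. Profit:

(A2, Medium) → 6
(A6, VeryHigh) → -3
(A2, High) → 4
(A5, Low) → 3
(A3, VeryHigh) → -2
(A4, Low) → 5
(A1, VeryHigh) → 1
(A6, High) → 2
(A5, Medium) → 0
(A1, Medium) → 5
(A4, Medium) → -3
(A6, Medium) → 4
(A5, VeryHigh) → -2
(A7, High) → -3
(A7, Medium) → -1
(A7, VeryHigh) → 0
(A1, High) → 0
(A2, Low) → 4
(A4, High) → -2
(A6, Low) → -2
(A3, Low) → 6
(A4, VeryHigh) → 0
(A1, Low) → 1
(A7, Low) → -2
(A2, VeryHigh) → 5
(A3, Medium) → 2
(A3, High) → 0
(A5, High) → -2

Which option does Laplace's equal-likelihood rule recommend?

A2

Row averages: A1=1.75, A2=4.75, A3=1.5, A4=0, A5=-0.25, A6=0.25, A7=-1.5
Highest average = 4.75 → A2.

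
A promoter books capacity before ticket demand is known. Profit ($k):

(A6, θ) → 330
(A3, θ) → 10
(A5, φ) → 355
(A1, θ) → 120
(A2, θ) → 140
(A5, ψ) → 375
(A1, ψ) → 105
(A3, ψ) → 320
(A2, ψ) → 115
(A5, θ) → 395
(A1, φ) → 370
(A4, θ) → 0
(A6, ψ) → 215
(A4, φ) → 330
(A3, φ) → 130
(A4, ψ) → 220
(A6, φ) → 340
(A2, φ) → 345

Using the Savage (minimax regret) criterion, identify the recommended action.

A5

Column bests: θ=395, φ=370, ψ=375.
A1 regrets: 275, 0, 270 → max 275
A2 regrets: 255, 25, 260 → max 260
A3 regrets: 385, 240, 55 → max 385
A4 regrets: 395, 40, 155 → max 395
A5 regrets: 0, 15, 0 → max 15
A6 regrets: 65, 30, 160 → max 160
Smallest max regret = 15 → A5.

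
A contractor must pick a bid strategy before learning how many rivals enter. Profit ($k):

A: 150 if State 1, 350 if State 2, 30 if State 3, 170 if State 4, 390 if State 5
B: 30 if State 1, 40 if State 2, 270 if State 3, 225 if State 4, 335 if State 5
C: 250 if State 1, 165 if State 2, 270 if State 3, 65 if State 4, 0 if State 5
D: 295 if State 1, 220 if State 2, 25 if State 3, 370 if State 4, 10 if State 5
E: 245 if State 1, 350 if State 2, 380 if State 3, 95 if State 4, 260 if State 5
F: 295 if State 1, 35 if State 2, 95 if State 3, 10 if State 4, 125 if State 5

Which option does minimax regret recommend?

Column bests: State 1=295, State 2=350, State 3=380, State 4=370, State 5=390.
A regrets: 145, 0, 350, 200, 0 → max 350
B regrets: 265, 310, 110, 145, 55 → max 310
C regrets: 45, 185, 110, 305, 390 → max 390
D regrets: 0, 130, 355, 0, 380 → max 380
E regrets: 50, 0, 0, 275, 130 → max 275
F regrets: 0, 315, 285, 360, 265 → max 360
Smallest max regret = 275 → E.

E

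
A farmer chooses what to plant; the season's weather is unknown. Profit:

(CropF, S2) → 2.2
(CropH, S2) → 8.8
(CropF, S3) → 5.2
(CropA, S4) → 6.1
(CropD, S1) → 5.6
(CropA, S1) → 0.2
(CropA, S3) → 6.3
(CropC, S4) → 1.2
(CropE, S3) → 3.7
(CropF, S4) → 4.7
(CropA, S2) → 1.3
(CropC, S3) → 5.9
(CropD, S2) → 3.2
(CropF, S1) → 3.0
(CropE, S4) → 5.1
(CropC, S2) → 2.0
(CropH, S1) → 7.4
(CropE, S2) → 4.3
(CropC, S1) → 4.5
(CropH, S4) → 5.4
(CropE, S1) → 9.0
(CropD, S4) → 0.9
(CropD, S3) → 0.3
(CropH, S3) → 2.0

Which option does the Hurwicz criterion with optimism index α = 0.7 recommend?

CropF: 0.7·5.2 + 0.3·2.2 = 4.3
CropH: 0.7·8.8 + 0.3·2.0 = 6.76
CropD: 0.7·5.6 + 0.3·0.3 = 4.01
CropE: 0.7·9.0 + 0.3·3.7 = 7.41
CropC: 0.7·5.9 + 0.3·1.2 = 4.49
CropA: 0.7·6.3 + 0.3·0.2 = 4.47
Highest Hurwicz score = 7.41 → CropE.

CropE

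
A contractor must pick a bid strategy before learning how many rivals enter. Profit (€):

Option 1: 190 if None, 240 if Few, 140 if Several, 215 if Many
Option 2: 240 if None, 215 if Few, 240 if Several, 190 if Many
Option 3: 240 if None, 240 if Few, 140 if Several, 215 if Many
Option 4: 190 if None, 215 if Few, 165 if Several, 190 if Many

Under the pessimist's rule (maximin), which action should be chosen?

Row minima: Option 1=140, Option 2=190, Option 3=140, Option 4=165
Best worst-case = 190 → Option 2.

Option 2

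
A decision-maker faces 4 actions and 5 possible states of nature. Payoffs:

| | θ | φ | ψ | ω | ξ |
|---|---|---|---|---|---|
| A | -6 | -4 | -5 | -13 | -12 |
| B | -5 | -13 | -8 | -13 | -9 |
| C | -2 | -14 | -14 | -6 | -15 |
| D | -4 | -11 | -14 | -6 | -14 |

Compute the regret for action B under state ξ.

0

Best payoff under ξ is -9.
Regret = -9 − (-9) = 0.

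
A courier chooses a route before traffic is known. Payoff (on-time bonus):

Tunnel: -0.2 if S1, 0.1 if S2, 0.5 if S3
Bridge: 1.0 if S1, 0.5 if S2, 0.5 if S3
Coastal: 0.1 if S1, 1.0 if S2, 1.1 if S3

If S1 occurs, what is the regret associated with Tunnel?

Best payoff under S1 is 1.0.
Regret = 1.0 − (-0.2) = 1.2.

1.2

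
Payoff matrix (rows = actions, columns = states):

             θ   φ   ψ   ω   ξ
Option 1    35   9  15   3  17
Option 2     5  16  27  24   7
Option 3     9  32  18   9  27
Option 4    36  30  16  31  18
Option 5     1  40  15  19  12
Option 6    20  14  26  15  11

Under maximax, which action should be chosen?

Option 5

Row maxima: Option 1=35, Option 2=27, Option 3=32, Option 4=36, Option 5=40, Option 6=26
Best best-case = 40 → Option 5.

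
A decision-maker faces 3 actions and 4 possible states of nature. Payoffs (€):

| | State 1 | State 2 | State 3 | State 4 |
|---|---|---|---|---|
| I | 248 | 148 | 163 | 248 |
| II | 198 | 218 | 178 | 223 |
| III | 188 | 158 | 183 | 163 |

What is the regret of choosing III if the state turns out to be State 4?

Best payoff under State 4 is 248.
Regret = 248 − 163 = 85.

85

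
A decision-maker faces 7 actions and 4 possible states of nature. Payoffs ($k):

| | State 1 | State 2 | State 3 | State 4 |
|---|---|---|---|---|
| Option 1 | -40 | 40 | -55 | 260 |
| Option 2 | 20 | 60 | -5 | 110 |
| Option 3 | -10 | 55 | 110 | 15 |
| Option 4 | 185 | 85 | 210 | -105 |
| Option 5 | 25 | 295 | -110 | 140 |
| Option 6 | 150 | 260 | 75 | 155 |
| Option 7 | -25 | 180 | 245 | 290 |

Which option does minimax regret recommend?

Option 6

Column bests: State 1=185, State 2=295, State 3=245, State 4=290.
Option 1 regrets: 225, 255, 300, 30 → max 300
Option 2 regrets: 165, 235, 250, 180 → max 250
Option 3 regrets: 195, 240, 135, 275 → max 275
Option 4 regrets: 0, 210, 35, 395 → max 395
Option 5 regrets: 160, 0, 355, 150 → max 355
Option 6 regrets: 35, 35, 170, 135 → max 170
Option 7 regrets: 210, 115, 0, 0 → max 210
Smallest max regret = 170 → Option 6.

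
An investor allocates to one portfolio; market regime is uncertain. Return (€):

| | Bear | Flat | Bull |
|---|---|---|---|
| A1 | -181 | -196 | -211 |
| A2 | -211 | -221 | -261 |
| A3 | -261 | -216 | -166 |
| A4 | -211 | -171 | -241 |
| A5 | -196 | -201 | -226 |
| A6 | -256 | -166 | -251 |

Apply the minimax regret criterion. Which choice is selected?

A1

Column bests: Bear=-181, Flat=-166, Bull=-166.
A1 regrets: 0, 30, 45 → max 45
A2 regrets: 30, 55, 95 → max 95
A3 regrets: 80, 50, 0 → max 80
A4 regrets: 30, 5, 75 → max 75
A5 regrets: 15, 35, 60 → max 60
A6 regrets: 75, 0, 85 → max 85
Smallest max regret = 45 → A1.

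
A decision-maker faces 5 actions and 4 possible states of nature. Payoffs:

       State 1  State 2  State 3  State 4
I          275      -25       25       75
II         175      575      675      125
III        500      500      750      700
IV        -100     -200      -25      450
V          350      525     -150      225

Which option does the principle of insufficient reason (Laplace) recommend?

III

Row averages: I=87.5, II=387.5, III=612.5, IV=31.25, V=237.5
Highest average = 612.5 → III.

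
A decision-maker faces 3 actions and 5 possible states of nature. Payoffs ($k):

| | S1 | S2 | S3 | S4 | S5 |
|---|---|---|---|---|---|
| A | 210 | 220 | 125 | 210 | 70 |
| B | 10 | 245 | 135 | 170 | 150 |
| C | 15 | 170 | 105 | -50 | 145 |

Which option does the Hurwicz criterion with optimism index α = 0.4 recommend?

A

A: 0.4·220 + 0.6·70 = 130
B: 0.4·245 + 0.6·10 = 104
C: 0.4·170 + 0.6·(-50) = 38
Highest Hurwicz score = 130 → A.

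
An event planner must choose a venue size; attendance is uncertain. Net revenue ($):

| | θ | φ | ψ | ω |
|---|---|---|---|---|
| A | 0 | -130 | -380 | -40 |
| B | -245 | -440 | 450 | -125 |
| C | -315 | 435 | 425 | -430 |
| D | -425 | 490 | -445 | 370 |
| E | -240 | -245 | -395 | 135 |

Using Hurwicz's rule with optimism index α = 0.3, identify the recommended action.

D

A: 0.3·0 + 0.7·(-380) = -266
B: 0.3·450 + 0.7·(-440) = -173
C: 0.3·435 + 0.7·(-430) = -170.5
D: 0.3·490 + 0.7·(-445) = -164.5
E: 0.3·135 + 0.7·(-395) = -236
Highest Hurwicz score = -164.5 → D.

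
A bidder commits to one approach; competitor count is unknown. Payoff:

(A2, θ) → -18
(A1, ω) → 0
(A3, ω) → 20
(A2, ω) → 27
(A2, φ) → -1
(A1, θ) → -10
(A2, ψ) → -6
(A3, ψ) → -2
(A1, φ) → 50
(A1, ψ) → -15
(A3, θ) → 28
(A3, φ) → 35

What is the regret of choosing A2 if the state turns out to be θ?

46

Best payoff under θ is 28.
Regret = 28 − (-18) = 46.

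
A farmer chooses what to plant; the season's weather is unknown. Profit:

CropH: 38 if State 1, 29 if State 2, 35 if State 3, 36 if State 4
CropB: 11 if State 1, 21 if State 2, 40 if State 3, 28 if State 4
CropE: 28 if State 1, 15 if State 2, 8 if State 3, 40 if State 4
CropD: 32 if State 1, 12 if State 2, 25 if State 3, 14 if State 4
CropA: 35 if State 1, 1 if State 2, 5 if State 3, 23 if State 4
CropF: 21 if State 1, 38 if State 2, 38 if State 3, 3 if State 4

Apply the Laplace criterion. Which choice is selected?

Row averages: CropH=34.5, CropB=25, CropE=22.75, CropD=20.75, CropA=16, CropF=25
Highest average = 34.5 → CropH.

CropH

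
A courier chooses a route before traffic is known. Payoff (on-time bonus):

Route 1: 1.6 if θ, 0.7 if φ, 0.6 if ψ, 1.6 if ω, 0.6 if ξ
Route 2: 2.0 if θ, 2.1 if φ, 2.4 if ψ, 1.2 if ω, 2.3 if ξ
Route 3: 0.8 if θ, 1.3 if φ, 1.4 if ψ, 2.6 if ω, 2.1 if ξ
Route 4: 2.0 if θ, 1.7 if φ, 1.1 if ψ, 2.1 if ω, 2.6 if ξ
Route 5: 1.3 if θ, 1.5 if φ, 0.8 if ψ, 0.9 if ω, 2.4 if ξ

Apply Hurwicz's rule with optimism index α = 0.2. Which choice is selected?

Route 2

Route 1: 0.2·1.6 + 0.8·0.6 = 0.8
Route 2: 0.2·2.4 + 0.8·1.2 = 1.44
Route 3: 0.2·2.6 + 0.8·0.8 = 1.16
Route 4: 0.2·2.6 + 0.8·1.1 = 1.4
Route 5: 0.2·2.4 + 0.8·0.8 = 1.12
Highest Hurwicz score = 1.44 → Route 2.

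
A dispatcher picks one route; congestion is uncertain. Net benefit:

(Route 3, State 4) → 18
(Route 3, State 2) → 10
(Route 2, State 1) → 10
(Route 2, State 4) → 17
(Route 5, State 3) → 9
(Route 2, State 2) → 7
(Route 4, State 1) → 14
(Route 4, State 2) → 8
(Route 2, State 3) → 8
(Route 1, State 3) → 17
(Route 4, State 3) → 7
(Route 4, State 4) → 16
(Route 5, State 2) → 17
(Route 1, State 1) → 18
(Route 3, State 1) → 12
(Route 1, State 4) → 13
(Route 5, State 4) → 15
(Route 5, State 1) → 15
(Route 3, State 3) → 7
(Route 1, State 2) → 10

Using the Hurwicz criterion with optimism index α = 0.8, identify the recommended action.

Route 1: 0.8·18 + 0.2·10 = 16.4
Route 2: 0.8·17 + 0.2·7 = 15
Route 3: 0.8·18 + 0.2·7 = 15.8
Route 4: 0.8·16 + 0.2·7 = 14.2
Route 5: 0.8·17 + 0.2·9 = 15.4
Highest Hurwicz score = 16.4 → Route 1.

Route 1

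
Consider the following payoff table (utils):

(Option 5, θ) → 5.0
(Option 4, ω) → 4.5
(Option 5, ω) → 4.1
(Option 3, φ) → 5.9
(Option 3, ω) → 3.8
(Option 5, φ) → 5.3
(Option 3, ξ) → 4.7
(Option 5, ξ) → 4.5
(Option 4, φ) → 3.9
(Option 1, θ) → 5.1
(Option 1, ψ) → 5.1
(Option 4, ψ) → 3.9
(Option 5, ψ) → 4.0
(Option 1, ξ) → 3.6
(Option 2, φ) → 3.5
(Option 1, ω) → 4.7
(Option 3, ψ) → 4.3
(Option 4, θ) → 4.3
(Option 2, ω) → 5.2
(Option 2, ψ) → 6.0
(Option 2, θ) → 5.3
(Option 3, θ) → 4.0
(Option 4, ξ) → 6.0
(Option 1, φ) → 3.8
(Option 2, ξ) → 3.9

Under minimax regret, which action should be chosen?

Column bests: θ=5.3, φ=5.9, ψ=6.0, ω=5.2, ξ=6.0.
Option 1 regrets: 0.2, 2.1, 0.9, 0.5, 2.4 → max 2.4
Option 2 regrets: 0.0, 2.4, 0.0, 0.0, 2.1 → max 2.4
Option 3 regrets: 1.3, 0.0, 1.7, 1.4, 1.3 → max 1.7
Option 4 regrets: 1.0, 2.0, 2.1, 0.7, 0.0 → max 2.1
Option 5 regrets: 0.3, 0.6, 2.0, 1.1, 1.5 → max 2.0
Smallest max regret = 1.7 → Option 3.

Option 3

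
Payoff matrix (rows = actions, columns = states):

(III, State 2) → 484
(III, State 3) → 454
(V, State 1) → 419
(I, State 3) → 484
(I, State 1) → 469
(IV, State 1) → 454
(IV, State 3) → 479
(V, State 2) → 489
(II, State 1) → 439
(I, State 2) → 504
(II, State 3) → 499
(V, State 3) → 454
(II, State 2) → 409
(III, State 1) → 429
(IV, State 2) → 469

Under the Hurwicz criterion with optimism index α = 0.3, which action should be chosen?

I

I: 0.3·504 + 0.7·469 = 479.5
II: 0.3·499 + 0.7·409 = 436
III: 0.3·484 + 0.7·429 = 445.5
IV: 0.3·479 + 0.7·454 = 461.5
V: 0.3·489 + 0.7·419 = 440
Highest Hurwicz score = 479.5 → I.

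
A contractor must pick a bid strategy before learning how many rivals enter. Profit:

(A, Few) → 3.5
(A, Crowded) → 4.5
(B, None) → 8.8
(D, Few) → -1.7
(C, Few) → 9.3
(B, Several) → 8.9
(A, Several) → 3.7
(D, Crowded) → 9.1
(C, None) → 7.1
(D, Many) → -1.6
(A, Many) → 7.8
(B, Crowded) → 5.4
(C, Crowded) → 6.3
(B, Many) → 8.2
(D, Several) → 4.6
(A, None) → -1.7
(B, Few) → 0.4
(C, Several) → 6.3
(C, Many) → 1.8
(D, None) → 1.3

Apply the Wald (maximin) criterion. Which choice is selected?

Row minima: A=-1.7, B=0.4, C=1.8, D=-1.7
Best worst-case = 1.8 → C.

C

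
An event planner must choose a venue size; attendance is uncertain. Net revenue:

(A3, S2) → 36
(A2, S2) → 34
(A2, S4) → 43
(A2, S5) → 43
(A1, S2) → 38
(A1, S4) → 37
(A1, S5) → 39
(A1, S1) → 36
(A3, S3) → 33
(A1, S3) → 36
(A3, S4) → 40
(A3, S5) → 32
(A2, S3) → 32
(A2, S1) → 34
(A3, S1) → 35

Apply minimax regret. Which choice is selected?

Column bests: S1=36, S2=38, S3=36, S4=43, S5=43.
A1 regrets: 0, 0, 0, 6, 4 → max 6
A2 regrets: 2, 4, 4, 0, 0 → max 4
A3 regrets: 1, 2, 3, 3, 11 → max 11
Smallest max regret = 4 → A2.

A2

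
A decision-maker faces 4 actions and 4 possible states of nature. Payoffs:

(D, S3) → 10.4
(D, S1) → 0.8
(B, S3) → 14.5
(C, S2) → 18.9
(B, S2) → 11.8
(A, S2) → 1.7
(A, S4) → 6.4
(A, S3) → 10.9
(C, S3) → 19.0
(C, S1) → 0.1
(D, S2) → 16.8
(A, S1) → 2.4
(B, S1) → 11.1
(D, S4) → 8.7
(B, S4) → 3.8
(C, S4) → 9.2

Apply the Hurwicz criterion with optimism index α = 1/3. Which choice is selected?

A: 1/3·10.9 + 2/3·1.7 = 143/30
B: 1/3·14.5 + 2/3·3.8 = 221/30
C: 1/3·19.0 + 2/3·0.1 = 6.4
D: 1/3·16.8 + 2/3·0.8 = 92/15
Highest Hurwicz score = 221/30 → B.

B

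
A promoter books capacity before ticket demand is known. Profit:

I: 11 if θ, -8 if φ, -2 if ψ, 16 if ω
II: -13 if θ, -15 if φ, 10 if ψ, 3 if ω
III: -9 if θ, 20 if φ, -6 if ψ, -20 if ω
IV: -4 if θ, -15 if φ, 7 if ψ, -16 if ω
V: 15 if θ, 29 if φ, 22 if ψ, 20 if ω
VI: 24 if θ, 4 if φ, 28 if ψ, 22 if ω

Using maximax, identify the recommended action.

Row maxima: I=16, II=10, III=20, IV=7, V=29, VI=28
Best best-case = 29 → V.

V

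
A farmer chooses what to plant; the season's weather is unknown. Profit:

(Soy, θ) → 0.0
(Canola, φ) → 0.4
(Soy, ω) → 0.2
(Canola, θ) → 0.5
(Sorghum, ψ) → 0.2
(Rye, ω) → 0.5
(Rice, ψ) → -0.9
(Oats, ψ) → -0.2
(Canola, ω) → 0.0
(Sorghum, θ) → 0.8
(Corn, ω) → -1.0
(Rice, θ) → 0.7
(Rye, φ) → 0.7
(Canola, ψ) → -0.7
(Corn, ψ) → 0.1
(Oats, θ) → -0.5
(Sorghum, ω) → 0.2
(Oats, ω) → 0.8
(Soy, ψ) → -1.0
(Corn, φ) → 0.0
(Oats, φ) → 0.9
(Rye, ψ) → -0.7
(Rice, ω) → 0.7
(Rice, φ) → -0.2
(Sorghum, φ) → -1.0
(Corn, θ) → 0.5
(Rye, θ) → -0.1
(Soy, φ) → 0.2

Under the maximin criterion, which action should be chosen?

Oats

Row minima: Oats=-0.5, Canola=-0.7, Corn=-1.0, Soy=-1.0, Sorghum=-1.0, Rice=-0.9, Rye=-0.7
Best worst-case = -0.5 → Oats.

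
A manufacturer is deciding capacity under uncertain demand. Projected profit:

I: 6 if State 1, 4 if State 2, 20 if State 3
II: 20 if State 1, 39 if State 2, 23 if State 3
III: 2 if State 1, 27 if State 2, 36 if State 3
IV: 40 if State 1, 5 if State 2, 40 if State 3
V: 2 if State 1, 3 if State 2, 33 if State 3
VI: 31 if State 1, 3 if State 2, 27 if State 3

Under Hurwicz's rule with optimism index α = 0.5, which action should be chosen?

I: 0.5·20 + 0.5·4 = 12
II: 0.5·39 + 0.5·20 = 29.5
III: 0.5·36 + 0.5·2 = 19
IV: 0.5·40 + 0.5·5 = 22.5
V: 0.5·33 + 0.5·2 = 17.5
VI: 0.5·31 + 0.5·3 = 17
Highest Hurwicz score = 29.5 → II.

II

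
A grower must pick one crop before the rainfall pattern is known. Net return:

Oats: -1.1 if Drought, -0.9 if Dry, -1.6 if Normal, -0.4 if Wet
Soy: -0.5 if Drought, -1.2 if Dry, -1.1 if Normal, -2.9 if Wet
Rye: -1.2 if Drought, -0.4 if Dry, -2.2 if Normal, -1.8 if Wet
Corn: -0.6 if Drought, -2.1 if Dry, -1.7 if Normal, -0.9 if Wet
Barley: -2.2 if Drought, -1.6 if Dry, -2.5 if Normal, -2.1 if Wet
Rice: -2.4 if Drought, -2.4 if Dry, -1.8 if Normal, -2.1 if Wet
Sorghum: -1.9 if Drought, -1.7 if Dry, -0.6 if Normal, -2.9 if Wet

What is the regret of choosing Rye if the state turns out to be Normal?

Best payoff under Normal is -0.6.
Regret = -0.6 − (-2.2) = 1.6.

1.6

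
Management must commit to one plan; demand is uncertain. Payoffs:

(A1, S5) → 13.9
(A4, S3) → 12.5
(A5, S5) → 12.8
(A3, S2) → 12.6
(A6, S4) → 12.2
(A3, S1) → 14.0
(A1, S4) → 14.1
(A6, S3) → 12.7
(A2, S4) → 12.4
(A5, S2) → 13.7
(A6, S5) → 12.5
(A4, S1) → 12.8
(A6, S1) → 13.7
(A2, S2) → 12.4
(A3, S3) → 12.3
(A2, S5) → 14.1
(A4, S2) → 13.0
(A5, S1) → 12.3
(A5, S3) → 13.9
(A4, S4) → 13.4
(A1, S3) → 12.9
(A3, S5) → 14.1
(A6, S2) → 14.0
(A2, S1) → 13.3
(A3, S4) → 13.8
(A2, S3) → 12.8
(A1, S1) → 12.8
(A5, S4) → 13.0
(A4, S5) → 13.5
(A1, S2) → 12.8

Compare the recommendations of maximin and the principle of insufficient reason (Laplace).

maximin → A1; laplace → A3 (disagree)

Row minima: A1=12.8, A2=12.4, A3=12.3, A4=12.5, A5=12.3, A6=12.2
Best worst-case = 12.8 → A1.
Row averages: A1=13.3, A2=13, A3=13.36, A4=13.04, A5=13.14, A6=13.02
Highest average = 13.36 → A3.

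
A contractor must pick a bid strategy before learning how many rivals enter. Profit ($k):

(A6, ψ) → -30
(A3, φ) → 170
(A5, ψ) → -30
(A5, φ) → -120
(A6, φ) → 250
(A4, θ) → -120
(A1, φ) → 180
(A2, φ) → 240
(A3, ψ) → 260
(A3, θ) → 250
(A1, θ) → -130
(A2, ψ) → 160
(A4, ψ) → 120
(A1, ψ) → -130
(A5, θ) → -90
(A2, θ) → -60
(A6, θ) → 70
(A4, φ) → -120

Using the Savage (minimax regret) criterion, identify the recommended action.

A3

Column bests: θ=250, φ=250, ψ=260.
A1 regrets: 380, 70, 390 → max 390
A2 regrets: 310, 10, 100 → max 310
A3 regrets: 0, 80, 0 → max 80
A4 regrets: 370, 370, 140 → max 370
A5 regrets: 340, 370, 290 → max 370
A6 regrets: 180, 0, 290 → max 290
Smallest max regret = 80 → A3.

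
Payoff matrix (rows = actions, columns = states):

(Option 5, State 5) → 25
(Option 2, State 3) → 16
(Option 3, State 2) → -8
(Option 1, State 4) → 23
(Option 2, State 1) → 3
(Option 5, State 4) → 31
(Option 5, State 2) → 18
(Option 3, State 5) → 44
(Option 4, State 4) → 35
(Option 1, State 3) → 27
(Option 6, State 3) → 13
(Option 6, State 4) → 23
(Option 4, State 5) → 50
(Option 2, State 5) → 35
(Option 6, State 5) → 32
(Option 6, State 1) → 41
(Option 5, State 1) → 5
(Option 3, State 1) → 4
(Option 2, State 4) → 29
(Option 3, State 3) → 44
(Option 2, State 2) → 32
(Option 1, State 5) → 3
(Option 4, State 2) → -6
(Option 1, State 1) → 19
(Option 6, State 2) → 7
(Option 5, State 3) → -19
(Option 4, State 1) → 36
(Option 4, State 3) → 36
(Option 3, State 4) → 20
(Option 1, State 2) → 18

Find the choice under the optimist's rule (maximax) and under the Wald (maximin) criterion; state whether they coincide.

maximax → Option 4; maximin → Option 6 (disagree)

Row maxima: Option 1=27, Option 2=35, Option 3=44, Option 4=50, Option 5=31, Option 6=41
Best best-case = 50 → Option 4.
Row minima: Option 1=3, Option 2=3, Option 3=-8, Option 4=-6, Option 5=-19, Option 6=7
Best worst-case = 7 → Option 6.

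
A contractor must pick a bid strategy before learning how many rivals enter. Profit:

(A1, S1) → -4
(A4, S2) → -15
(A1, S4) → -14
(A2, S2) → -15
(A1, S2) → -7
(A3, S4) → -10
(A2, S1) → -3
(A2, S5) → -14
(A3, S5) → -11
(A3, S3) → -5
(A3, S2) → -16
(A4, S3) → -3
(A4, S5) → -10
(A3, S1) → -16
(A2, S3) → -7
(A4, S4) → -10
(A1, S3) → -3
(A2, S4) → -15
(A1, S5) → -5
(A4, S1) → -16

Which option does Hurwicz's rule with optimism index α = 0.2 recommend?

A1: 0.2·(-3) + 0.8·(-14) = -11.8
A2: 0.2·(-3) + 0.8·(-15) = -12.6
A3: 0.2·(-5) + 0.8·(-16) = -13.8
A4: 0.2·(-3) + 0.8·(-16) = -13.4
Highest Hurwicz score = -11.8 → A1.

A1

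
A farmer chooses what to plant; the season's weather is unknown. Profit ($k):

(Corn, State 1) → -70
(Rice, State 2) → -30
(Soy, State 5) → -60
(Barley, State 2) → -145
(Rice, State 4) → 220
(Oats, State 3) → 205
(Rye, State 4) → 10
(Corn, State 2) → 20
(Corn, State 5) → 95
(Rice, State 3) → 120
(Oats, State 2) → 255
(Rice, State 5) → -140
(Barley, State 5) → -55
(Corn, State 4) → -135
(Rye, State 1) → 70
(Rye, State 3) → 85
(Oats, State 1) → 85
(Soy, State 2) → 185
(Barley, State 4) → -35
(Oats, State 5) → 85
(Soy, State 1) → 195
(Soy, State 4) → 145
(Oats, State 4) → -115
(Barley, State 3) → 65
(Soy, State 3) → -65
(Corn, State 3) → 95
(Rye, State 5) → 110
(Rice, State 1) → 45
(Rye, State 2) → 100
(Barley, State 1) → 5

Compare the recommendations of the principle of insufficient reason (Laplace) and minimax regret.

laplace → Oats; minimax regret → Rye (disagree)

Row averages: Soy=80, Corn=1, Barley=-33, Rice=43, Oats=103, Rye=75
Highest average = 103 → Oats.
Column bests: State 1=195, State 2=255, State 3=205, State 4=220, State 5=110.
Soy regrets: 0, 70, 270, 75, 170 → max 270
Corn regrets: 265, 235, 110, 355, 15 → max 355
Barley regrets: 190, 400, 140, 255, 165 → max 400
Rice regrets: 150, 285, 85, 0, 250 → max 285
Oats regrets: 110, 0, 0, 335, 25 → max 335
Rye regrets: 125, 155, 120, 210, 0 → max 210
Smallest max regret = 210 → Rye.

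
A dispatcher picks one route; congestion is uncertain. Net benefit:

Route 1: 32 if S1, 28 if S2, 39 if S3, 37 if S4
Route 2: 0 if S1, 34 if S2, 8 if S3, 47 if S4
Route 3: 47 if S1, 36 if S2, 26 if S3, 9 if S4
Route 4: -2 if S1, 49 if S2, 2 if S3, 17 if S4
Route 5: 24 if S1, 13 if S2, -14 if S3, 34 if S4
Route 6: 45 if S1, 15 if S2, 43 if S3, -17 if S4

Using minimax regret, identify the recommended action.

Column bests: S1=47, S2=49, S3=43, S4=47.
Route 1 regrets: 15, 21, 4, 10 → max 21
Route 2 regrets: 47, 15, 35, 0 → max 47
Route 3 regrets: 0, 13, 17, 38 → max 38
Route 4 regrets: 49, 0, 41, 30 → max 49
Route 5 regrets: 23, 36, 57, 13 → max 57
Route 6 regrets: 2, 34, 0, 64 → max 64
Smallest max regret = 21 → Route 1.

Route 1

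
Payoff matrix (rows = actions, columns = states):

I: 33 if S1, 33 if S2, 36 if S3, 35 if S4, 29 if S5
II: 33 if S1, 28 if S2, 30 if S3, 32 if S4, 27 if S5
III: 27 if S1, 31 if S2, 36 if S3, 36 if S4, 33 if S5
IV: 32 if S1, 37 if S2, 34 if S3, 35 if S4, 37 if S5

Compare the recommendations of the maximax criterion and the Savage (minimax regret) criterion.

Row maxima: I=36, II=33, III=36, IV=37
Best best-case = 37 → IV.
Column bests: S1=33, S2=37, S3=36, S4=36, S5=37.
I regrets: 0, 4, 0, 1, 8 → max 8
II regrets: 0, 9, 6, 4, 10 → max 10
III regrets: 6, 6, 0, 0, 4 → max 6
IV regrets: 1, 0, 2, 1, 0 → max 2
Smallest max regret = 2 → IV.

maximax → IV; minimax regret → IV (agree)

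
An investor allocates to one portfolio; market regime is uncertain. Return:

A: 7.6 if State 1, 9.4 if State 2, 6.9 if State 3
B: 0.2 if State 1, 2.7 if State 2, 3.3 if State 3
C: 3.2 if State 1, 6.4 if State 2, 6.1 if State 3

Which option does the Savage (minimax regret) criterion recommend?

Column bests: State 1=7.6, State 2=9.4, State 3=6.9.
A regrets: 0.0, 0.0, 0.0 → max 0.0
B regrets: 7.4, 6.7, 3.6 → max 7.4
C regrets: 4.4, 3.0, 0.8 → max 4.4
Smallest max regret = 0.0 → A.

A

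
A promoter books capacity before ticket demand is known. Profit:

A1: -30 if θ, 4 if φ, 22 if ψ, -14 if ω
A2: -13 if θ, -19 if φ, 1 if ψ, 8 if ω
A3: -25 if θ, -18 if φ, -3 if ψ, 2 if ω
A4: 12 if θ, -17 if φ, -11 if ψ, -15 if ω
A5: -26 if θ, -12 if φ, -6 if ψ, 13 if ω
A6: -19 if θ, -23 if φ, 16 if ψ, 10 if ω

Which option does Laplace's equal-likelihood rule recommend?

Row averages: A1=-4.5, A2=-5.75, A3=-11, A4=-7.75, A5=-7.75, A6=-4
Highest average = -4 → A6.

A6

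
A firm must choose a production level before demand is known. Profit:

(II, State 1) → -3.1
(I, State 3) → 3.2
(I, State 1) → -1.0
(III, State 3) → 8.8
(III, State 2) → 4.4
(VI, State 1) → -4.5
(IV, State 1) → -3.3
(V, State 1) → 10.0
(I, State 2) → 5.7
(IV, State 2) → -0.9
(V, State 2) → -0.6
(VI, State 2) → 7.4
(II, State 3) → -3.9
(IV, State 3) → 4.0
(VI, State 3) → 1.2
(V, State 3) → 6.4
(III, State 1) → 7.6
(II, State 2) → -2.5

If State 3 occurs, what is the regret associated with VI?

Best payoff under State 3 is 8.8.
Regret = 8.8 − 1.2 = 7.6.

7.6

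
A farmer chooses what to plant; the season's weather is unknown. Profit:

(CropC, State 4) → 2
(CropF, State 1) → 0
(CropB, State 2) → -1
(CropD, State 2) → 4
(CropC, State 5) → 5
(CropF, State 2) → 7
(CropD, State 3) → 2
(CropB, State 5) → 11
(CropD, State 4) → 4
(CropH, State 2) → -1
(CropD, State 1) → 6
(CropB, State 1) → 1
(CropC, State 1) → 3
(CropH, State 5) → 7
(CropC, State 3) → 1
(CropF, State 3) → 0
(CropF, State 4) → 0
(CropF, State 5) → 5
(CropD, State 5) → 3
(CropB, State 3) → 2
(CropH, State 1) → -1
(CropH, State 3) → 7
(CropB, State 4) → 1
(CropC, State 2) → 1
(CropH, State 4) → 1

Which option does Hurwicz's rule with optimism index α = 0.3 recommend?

CropD

CropD: 0.3·6 + 0.7·2 = 3.2
CropF: 0.3·7 + 0.7·0 = 2.1
CropC: 0.3·5 + 0.7·1 = 2.2
CropB: 0.3·11 + 0.7·(-1) = 2.6
CropH: 0.3·7 + 0.7·(-1) = 1.4
Highest Hurwicz score = 3.2 → CropD.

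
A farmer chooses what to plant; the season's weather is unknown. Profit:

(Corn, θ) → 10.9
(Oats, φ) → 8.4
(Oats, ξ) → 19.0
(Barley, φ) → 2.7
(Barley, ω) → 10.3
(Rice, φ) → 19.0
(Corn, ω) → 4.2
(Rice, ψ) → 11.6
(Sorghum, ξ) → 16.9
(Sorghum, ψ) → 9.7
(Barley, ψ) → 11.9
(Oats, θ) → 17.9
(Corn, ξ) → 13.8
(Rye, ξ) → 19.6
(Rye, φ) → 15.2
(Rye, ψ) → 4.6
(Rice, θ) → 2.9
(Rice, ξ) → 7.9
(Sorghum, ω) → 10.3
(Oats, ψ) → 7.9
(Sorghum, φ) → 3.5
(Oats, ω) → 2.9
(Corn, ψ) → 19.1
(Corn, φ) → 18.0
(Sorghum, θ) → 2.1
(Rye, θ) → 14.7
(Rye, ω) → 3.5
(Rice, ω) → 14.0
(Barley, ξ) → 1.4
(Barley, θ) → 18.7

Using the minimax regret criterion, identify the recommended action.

Column bests: θ=18.7, φ=19.0, ψ=19.1, ω=14.0, ξ=19.6.
Rice regrets: 15.8, 0.0, 7.5, 0.0, 11.7 → max 15.8
Corn regrets: 7.8, 1.0, 0.0, 9.8, 5.8 → max 9.8
Rye regrets: 4.0, 3.8, 14.5, 10.5, 0.0 → max 14.5
Barley regrets: 0.0, 16.3, 7.2, 3.7, 18.2 → max 18.2
Sorghum regrets: 16.6, 15.5, 9.4, 3.7, 2.7 → max 16.6
Oats regrets: 0.8, 10.6, 11.2, 11.1, 0.6 → max 11.2
Smallest max regret = 9.8 → Corn.

Corn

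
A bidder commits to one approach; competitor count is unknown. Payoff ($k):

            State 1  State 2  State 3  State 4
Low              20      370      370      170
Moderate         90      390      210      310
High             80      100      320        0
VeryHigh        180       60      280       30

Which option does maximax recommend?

Row maxima: Low=370, Moderate=390, High=320, VeryHigh=280
Best best-case = 390 → Moderate.

Moderate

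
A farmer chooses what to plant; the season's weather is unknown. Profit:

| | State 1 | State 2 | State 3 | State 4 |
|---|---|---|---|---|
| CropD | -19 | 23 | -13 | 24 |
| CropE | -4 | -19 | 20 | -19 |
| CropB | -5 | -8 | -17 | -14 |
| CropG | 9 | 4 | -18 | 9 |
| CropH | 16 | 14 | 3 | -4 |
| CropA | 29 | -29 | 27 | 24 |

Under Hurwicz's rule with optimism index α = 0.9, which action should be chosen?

CropD: 0.9·24 + 0.1·(-19) = 19.7
CropE: 0.9·20 + 0.1·(-19) = 16.1
CropB: 0.9·(-5) + 0.1·(-17) = -6.2
CropG: 0.9·9 + 0.1·(-18) = 6.3
CropH: 0.9·16 + 0.1·(-4) = 14
CropA: 0.9·29 + 0.1·(-29) = 23.2
Highest Hurwicz score = 23.2 → CropA.

CropA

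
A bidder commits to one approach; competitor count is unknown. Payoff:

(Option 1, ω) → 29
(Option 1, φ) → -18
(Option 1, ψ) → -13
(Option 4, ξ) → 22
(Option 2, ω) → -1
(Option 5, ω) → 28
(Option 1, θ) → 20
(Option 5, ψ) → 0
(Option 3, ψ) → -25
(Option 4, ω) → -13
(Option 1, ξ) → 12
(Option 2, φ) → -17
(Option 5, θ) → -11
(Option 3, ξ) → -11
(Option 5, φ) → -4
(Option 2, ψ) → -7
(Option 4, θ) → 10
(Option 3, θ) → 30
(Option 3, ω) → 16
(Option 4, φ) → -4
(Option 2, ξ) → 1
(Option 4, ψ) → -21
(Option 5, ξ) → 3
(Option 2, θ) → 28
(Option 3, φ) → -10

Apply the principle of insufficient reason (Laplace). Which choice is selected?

Row averages: Option 1=6, Option 2=0.8, Option 3=0, Option 4=-1.2, Option 5=3.2
Highest average = 6 → Option 1.

Option 1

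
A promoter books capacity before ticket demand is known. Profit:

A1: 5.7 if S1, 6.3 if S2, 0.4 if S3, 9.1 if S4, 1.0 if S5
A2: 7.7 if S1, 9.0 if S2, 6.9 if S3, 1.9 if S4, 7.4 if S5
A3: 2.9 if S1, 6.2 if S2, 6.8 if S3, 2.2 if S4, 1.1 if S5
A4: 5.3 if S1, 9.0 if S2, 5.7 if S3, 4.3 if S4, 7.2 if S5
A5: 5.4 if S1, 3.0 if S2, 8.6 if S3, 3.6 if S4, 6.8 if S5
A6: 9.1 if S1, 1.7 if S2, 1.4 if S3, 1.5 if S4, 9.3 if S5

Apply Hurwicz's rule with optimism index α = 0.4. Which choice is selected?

A4

A1: 0.4·9.1 + 0.6·0.4 = 3.88
A2: 0.4·9.0 + 0.6·1.9 = 4.74
A3: 0.4·6.8 + 0.6·1.1 = 3.38
A4: 0.4·9.0 + 0.6·4.3 = 6.18
A5: 0.4·8.6 + 0.6·3.0 = 5.24
A6: 0.4·9.3 + 0.6·1.4 = 4.56
Highest Hurwicz score = 6.18 → A4.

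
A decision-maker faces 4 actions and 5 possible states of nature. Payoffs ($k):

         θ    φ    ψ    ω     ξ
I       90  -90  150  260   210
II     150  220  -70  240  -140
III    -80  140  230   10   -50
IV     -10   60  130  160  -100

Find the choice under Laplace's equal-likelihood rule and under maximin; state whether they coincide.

laplace → I; maximin → III (disagree)

Row averages: I=124, II=80, III=50, IV=48
Highest average = 124 → I.
Row minima: I=-90, II=-140, III=-80, IV=-100
Best worst-case = -80 → III.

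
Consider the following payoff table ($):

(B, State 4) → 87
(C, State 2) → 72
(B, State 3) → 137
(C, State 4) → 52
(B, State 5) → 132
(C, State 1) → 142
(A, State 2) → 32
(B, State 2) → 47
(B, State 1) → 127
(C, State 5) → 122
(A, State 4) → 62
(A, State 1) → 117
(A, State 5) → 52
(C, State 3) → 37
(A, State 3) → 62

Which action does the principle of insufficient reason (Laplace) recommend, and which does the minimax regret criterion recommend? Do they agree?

laplace → B; minimax regret → B (agree)

Row averages: A=65, B=106, C=85
Highest average = 106 → B.
Column bests: State 1=142, State 2=72, State 3=137, State 4=87, State 5=132.
A regrets: 25, 40, 75, 25, 80 → max 80
B regrets: 15, 25, 0, 0, 0 → max 25
C regrets: 0, 0, 100, 35, 10 → max 100
Smallest max regret = 25 → B.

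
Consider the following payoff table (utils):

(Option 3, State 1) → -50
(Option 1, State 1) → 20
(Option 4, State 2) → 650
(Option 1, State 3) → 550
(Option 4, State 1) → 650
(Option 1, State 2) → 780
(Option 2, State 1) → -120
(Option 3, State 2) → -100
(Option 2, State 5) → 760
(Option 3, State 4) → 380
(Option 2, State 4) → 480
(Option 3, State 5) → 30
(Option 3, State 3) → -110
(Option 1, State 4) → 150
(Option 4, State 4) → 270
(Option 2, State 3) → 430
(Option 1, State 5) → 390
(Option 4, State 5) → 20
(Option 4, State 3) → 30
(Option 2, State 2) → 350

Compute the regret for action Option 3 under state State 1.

700

Best payoff under State 1 is 650.
Regret = 650 − (-50) = 700.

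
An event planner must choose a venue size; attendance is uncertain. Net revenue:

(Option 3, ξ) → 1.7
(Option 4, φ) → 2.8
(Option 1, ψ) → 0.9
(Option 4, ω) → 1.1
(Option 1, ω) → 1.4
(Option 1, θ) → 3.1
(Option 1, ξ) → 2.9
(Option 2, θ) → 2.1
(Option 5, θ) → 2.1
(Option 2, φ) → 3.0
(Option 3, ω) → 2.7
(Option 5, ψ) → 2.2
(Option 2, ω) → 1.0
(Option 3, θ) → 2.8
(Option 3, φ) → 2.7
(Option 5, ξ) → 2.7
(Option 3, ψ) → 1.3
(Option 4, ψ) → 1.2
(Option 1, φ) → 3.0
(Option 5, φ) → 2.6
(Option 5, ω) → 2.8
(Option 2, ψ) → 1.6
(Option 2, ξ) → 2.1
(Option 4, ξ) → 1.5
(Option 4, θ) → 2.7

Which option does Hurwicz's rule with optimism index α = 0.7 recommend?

Option 5

Option 1: 0.7·3.1 + 0.3·0.9 = 2.44
Option 2: 0.7·3.0 + 0.3·1.0 = 2.4
Option 3: 0.7·2.8 + 0.3·1.3 = 2.35
Option 4: 0.7·2.8 + 0.3·1.1 = 2.29
Option 5: 0.7·2.8 + 0.3·2.1 = 2.59
Highest Hurwicz score = 2.59 → Option 5.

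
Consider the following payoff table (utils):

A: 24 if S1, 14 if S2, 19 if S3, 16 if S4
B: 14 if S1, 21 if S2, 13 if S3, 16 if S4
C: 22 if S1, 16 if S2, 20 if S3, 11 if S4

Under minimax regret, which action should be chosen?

C

Column bests: S1=24, S2=21, S3=20, S4=16.
A regrets: 0, 7, 1, 0 → max 7
B regrets: 10, 0, 7, 0 → max 10
C regrets: 2, 5, 0, 5 → max 5
Smallest max regret = 5 → C.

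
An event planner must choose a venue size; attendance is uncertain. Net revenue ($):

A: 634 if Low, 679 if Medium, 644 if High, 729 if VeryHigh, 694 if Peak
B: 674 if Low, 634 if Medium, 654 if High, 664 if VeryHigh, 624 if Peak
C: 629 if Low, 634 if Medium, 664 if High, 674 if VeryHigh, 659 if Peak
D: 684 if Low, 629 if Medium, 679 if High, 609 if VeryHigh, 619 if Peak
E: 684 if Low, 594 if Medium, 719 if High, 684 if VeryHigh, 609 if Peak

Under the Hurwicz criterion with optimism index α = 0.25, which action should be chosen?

A

A: 0.25·729 + 0.75·634 = 657.75
B: 0.25·674 + 0.75·624 = 636.5
C: 0.25·674 + 0.75·629 = 640.25
D: 0.25·684 + 0.75·609 = 627.75
E: 0.25·719 + 0.75·594 = 625.25
Highest Hurwicz score = 657.75 → A.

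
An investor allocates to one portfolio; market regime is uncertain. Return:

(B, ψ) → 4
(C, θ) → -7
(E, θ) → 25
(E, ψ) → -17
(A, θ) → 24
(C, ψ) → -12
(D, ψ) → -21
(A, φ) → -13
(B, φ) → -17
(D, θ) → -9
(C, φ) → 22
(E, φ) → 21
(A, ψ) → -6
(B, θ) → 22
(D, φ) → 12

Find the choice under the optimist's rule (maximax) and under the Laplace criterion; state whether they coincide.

maximax → E; laplace → E (agree)

Row maxima: A=24, B=22, C=22, D=12, E=25
Best best-case = 25 → E.
Row averages: A=5/3, B=3, C=1, D=-6, E=29/3
Highest average = 29/3 → E.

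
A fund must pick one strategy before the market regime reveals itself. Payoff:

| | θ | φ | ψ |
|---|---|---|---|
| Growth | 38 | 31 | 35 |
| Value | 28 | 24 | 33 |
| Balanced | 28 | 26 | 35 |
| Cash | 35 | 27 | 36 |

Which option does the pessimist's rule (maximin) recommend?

Growth

Row minima: Growth=31, Value=24, Balanced=26, Cash=27
Best worst-case = 31 → Growth.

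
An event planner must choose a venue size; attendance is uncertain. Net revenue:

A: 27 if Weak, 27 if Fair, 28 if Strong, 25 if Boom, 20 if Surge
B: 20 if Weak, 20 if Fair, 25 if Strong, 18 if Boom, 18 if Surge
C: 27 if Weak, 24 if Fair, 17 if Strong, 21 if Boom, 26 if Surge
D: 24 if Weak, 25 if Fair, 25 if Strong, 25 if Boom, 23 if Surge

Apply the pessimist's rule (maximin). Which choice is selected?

Row minima: A=20, B=18, C=17, D=23
Best worst-case = 23 → D.

D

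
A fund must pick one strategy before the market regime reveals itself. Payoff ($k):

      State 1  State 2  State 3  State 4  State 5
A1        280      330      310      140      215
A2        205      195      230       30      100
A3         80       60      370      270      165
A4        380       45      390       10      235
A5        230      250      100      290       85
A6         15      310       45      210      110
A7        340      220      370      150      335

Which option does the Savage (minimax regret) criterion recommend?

A7

Column bests: State 1=380, State 2=330, State 3=390, State 4=290, State 5=335.
A1 regrets: 100, 0, 80, 150, 120 → max 150
A2 regrets: 175, 135, 160, 260, 235 → max 260
A3 regrets: 300, 270, 20, 20, 170 → max 300
A4 regrets: 0, 285, 0, 280, 100 → max 285
A5 regrets: 150, 80, 290, 0, 250 → max 290
A6 regrets: 365, 20, 345, 80, 225 → max 365
A7 regrets: 40, 110, 20, 140, 0 → max 140
Smallest max regret = 140 → A7.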